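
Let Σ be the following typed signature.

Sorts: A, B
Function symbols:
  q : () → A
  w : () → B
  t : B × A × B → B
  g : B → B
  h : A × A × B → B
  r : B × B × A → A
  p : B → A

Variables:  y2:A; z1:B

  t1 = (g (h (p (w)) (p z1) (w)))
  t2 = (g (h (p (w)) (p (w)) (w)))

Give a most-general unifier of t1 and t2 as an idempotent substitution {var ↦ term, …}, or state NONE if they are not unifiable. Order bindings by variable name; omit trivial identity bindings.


{z1 ↦ (w)}


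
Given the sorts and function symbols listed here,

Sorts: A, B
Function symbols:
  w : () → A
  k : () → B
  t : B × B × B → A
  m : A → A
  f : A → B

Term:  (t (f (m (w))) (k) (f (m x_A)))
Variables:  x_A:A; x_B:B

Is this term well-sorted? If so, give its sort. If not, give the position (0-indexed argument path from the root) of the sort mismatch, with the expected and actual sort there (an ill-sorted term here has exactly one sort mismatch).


well-sorted; sort = A

      (w) : A
    (m (w)) : A
  (f (m (w))) : B
  (k) : B
      x_A : A
    (m x_A) : A
  (f (m x_A)) : B
(t (f (m (w))) (k) (f (m x_A))) : A


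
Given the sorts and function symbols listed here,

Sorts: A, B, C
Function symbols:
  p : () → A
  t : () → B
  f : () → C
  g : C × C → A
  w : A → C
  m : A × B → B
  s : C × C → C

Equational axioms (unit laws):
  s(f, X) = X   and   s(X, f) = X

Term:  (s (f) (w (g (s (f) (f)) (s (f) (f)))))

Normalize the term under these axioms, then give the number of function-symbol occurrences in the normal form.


1. (s (f) (w (g (s (f) (f)) (s (f) (f)))))  →  (w (g (s (f) (f)) (s (f) (f))))
2. (w (g (s (f) (f)) (s (f) (f))))  →  (w (g (f) (s (f) (f))))
3. (w (g (f) (s (f) (f))))  →  (w (g (f) (f)))
normal form: (w (g (f) (f)))

size = 4


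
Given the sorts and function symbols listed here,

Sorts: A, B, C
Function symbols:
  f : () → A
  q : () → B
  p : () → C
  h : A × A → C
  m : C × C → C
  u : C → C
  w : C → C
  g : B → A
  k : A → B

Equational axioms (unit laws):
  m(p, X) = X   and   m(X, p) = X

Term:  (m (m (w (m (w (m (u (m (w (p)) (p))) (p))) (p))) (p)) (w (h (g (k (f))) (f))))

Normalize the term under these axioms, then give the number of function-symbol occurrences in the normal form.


1. (m (m (w (m (w (m (u (m (w (p)) (p))) (p))) (p))) (p)) (w (h (g (k (f))) (f))))  →  (m (w (m (w (m (u (m (w (p)) (p))) (p))) (p))) (w (h (g (k (f))) (f))))
2. (m (w (m (w (m (u (m (w (p)) (p))) (p))) (p))) (w (h (g (k (f))) (f))))  →  (m (w (w (m (u (m (w (p)) (p))) (p)))) (w (h (g (k (f))) (f))))
3. (m (w (w (m (u (m (w (p)) (p))) (p)))) (w (h (g (k (f))) (f))))  →  (m (w (w (u (m (w (p)) (p))))) (w (h (g (k (f))) (f))))
4. (m (w (w (u (m (w (p)) (p))))) (w (h (g (k (f))) (f))))  →  (m (w (w (u (w (p))))) (w (h (g (k (f))) (f))))
normal form: (m (w (w (u (w (p))))) (w (h (g (k (f))) (f))))

size = 12


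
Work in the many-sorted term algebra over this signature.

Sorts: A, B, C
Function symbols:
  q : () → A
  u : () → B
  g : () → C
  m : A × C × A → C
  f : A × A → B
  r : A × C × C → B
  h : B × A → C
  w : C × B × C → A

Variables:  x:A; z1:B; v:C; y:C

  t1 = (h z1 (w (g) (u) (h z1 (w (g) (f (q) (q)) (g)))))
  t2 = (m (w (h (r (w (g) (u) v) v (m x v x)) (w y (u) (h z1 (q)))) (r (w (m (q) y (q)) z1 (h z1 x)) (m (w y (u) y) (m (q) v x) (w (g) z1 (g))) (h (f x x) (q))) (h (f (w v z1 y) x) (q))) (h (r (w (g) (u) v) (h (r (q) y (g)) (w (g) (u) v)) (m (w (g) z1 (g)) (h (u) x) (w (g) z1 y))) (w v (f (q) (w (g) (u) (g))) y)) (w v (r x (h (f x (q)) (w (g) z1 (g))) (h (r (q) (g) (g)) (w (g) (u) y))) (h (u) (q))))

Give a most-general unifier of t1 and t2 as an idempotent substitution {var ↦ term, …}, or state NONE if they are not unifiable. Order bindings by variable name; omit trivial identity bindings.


NONE (not unifiable)

head clash or occurs-check failure — not unifiable


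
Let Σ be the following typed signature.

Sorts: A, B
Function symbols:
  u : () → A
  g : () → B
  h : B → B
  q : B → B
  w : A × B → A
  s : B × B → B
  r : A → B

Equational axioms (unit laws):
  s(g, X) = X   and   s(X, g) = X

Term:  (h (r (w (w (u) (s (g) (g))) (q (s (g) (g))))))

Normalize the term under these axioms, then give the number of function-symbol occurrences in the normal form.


1. (h (r (w (w (u) (s (g) (g))) (q (s (g) (g))))))  →  (h (r (w (w (u) (g)) (q (s (g) (g))))))
2. (h (r (w (w (u) (g)) (q (s (g) (g))))))  →  (h (r (w (w (u) (g)) (q (g)))))
normal form: (h (r (w (w (u) (g)) (q (g)))))

size = 8


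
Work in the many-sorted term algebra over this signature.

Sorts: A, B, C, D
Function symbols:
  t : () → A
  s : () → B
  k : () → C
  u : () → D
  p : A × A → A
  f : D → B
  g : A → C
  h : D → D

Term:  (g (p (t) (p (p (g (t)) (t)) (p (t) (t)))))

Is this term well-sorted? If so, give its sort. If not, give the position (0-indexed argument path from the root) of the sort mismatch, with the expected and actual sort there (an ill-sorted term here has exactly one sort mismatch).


ill-sorted at position [0, 1, 0, 0]: expected A, got C

    (t) : A
          (t) : A
        (g (t)) : C
        (t) : A
      (p (g (t)) (t)) : ✗ arg 0 at [0, 1, 0, 0] has sort C, expected A
        (t) : A
        (t) : A
      (p (t) (t)) : A


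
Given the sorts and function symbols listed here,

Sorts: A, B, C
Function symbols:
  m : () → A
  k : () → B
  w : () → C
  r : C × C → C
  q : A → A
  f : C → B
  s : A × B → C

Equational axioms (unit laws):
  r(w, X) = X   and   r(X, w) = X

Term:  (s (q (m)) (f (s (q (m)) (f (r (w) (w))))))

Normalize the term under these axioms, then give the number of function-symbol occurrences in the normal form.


1. (s (q (m)) (f (s (q (m)) (f (r (w) (w))))))  →  (s (q (m)) (f (s (q (m)) (f (w)))))
normal form: (s (q (m)) (f (s (q (m)) (f (w)))))

size = 9


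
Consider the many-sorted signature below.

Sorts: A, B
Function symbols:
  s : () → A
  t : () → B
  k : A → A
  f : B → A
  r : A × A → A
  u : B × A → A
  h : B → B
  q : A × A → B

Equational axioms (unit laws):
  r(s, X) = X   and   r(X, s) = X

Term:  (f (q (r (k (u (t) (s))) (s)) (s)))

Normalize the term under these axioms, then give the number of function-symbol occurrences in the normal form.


1. (f (q (r (k (u (t) (s))) (s)) (s)))  →  (f (q (k (u (t) (s))) (s)))
normal form: (f (q (k (u (t) (s))) (s)))

size = 7


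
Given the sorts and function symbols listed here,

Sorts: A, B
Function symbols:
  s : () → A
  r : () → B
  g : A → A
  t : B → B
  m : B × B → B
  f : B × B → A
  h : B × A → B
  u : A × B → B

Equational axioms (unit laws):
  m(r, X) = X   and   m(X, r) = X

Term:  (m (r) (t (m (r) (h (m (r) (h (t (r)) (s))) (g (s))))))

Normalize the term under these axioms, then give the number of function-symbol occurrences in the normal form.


1. (m (r) (t (m (r) (h (m (r) (h (t (r)) (s))) (g (s))))))  →  (t (m (r) (h (m (r) (h (t (r)) (s))) (g (s)))))
2. (t (m (r) (h (m (r) (h (t (r)) (s))) (g (s)))))  →  (t (h (m (r) (h (t (r)) (s))) (g (s))))
3. (t (h (m (r) (h (t (r)) (s))) (g (s))))  →  (t (h (h (t (r)) (s)) (g (s))))
normal form: (t (h (h (t (r)) (s)) (g (s))))

size = 8


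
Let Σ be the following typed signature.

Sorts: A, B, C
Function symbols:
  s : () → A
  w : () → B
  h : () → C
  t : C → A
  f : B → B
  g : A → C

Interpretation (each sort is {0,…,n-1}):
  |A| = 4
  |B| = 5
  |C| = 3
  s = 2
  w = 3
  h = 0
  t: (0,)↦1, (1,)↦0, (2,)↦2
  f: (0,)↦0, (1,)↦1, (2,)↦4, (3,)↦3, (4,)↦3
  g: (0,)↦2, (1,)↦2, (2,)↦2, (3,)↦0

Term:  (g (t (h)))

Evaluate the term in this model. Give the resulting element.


value = 2

  h = 0
  (t (h)) = t(0,) = 1
  (g (t (h))) = g(1,) = 2


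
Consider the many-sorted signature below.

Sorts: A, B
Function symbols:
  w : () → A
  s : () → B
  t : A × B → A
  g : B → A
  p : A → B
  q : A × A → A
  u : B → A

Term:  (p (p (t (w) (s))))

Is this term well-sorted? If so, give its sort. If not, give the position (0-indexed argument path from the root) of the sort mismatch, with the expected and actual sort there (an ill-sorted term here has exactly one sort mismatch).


ill-sorted at position [0]: expected A, got B

      (w) : A
      (s) : B
    (t (w) (s)) : A
  (p (t (w) (s))) : B
(p (p (t (w) (s)))) : ✗ arg 0 at [0] has sort B, expected A


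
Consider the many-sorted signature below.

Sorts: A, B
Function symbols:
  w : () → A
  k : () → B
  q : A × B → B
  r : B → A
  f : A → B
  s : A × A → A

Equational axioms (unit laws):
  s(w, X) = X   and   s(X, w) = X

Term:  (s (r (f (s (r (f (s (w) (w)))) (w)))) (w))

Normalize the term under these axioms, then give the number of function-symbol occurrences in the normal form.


size = 5

1. (s (r (f (s (r (f (s (w) (w)))) (w)))) (w))  →  (r (f (s (r (f (s (w) (w)))) (w))))
2. (r (f (s (r (f (s (w) (w)))) (w))))  →  (r (f (r (f (s (w) (w))))))
3. (r (f (r (f (s (w) (w))))))  →  (r (f (r (f (w)))))
normal form: (r (f (r (f (w)))))


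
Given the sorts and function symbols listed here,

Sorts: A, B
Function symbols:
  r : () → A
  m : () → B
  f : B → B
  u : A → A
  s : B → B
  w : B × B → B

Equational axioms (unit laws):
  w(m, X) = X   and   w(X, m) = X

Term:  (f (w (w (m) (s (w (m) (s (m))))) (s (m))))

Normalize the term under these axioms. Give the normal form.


1. (f (w (w (m) (s (w (m) (s (m))))) (s (m))))  →  (f (w (s (w (m) (s (m)))) (s (m))))
2. (f (w (s (w (m) (s (m)))) (s (m))))  →  (f (w (s (s (m))) (s (m))))

normal form = (f (w (s (s (m))) (s (m))))


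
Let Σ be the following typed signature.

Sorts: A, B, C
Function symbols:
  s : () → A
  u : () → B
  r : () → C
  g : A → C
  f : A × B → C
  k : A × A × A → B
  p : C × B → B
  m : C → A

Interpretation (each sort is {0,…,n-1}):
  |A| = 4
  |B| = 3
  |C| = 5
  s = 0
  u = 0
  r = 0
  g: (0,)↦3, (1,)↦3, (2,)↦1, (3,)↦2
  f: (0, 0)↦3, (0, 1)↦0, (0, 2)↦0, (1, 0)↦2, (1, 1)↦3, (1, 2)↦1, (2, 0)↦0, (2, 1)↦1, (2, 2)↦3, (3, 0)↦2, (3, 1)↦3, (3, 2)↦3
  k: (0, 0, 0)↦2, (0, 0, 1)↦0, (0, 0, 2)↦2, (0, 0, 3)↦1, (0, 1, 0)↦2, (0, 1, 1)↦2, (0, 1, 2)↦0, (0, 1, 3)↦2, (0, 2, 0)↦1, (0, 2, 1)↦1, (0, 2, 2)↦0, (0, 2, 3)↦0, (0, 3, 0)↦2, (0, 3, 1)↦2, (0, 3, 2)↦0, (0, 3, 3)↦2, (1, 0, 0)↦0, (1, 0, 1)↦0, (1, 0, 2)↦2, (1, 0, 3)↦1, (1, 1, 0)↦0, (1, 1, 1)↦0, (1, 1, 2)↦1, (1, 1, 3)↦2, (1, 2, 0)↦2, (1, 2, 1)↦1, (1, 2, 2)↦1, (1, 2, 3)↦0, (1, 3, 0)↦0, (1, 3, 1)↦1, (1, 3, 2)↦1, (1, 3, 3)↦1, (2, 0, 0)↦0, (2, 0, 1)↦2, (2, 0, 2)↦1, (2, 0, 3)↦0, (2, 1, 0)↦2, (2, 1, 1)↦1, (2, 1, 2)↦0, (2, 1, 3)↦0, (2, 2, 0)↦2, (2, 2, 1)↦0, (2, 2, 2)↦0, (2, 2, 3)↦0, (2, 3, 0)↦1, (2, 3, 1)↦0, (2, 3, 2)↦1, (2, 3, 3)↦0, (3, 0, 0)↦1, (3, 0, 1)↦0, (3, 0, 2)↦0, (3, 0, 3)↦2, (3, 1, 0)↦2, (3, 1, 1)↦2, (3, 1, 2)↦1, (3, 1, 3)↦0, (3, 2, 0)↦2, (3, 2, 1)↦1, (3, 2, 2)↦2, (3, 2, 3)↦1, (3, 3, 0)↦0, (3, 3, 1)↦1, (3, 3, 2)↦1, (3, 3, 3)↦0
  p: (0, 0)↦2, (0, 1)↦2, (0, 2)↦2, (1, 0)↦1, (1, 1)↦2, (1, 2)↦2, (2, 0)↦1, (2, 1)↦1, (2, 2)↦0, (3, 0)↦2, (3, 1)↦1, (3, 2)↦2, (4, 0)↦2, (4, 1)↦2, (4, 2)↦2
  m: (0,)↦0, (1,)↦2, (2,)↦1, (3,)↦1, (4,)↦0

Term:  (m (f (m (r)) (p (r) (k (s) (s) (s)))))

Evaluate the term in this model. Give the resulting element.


  r = 0
  (m (r)) = m(0,) = 0
  r = 0
  s = 0
  s = 0
  s = 0
  (k (s) (s) (s)) = k(0, 0, 0) = 2
  (p (r) (k (s) (s) (s))) = p(0, 2) = 2
  (f (m (r)) (p (r) (k (s) (s) (s)))) = f(0, 2) = 0
  (m (f (m (r)) (p (r) (k (s) (s) (s))))) = m(0,) = 0

value = 0


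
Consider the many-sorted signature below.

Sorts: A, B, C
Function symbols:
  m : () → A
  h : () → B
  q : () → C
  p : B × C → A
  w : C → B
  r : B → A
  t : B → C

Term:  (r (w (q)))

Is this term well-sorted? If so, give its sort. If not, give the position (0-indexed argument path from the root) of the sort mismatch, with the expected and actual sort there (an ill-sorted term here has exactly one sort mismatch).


well-sorted; sort = A

    (q) : C
  (w (q)) : B
(r (w (q))) : A


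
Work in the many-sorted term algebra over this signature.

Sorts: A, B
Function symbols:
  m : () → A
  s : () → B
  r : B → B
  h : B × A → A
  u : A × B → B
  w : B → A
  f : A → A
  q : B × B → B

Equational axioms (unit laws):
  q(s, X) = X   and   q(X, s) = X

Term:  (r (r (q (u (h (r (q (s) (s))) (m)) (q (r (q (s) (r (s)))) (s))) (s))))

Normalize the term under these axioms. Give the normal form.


normal form = (r (r (u (h (r (s)) (m)) (r (r (s))))))

1. (r (r (q (u (h (r (q (s) (s))) (m)) (q (r (q (s) (r (s)))) (s))) (s))))  →  (r (r (u (h (r (q (s) (s))) (m)) (q (r (q (s) (r (s)))) (s)))))
2. (r (r (u (h (r (q (s) (s))) (m)) (q (r (q (s) (r (s)))) (s)))))  →  (r (r (u (h (r (s)) (m)) (q (r (q (s) (r (s)))) (s)))))
3. (r (r (u (h (r (s)) (m)) (q (r (q (s) (r (s)))) (s)))))  →  (r (r (u (h (r (s)) (m)) (r (q (s) (r (s)))))))
4. (r (r (u (h (r (s)) (m)) (r (q (s) (r (s)))))))  →  (r (r (u (h (r (s)) (m)) (r (r (s))))))


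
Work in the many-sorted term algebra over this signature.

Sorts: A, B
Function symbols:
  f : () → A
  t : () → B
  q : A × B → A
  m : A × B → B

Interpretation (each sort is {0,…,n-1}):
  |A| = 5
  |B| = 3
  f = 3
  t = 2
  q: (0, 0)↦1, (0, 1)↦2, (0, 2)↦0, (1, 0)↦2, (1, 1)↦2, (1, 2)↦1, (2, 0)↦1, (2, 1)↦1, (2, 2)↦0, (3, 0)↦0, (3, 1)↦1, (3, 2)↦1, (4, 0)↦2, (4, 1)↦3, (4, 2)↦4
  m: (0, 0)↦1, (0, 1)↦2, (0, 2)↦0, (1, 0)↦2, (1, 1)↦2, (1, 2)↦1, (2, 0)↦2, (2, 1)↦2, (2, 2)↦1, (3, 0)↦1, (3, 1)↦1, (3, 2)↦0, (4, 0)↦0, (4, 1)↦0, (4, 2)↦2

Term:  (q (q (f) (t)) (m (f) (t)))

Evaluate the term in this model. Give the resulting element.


  f = 3
  t = 2
  (q (f) (t)) = q(3, 2) = 1
  f = 3
  t = 2
  (m (f) (t)) = m(3, 2) = 0
  (q (q (f) (t)) (m (f) (t))) = q(1, 0) = 2

value = 2


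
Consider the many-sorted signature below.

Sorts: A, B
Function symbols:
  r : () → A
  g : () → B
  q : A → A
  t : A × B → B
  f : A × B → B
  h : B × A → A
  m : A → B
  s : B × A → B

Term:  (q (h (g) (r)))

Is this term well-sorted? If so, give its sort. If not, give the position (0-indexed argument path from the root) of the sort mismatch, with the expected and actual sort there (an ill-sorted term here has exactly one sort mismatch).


well-sorted; sort = A

    (g) : B
    (r) : A
  (h (g) (r)) : A
(q (h (g) (r))) : A


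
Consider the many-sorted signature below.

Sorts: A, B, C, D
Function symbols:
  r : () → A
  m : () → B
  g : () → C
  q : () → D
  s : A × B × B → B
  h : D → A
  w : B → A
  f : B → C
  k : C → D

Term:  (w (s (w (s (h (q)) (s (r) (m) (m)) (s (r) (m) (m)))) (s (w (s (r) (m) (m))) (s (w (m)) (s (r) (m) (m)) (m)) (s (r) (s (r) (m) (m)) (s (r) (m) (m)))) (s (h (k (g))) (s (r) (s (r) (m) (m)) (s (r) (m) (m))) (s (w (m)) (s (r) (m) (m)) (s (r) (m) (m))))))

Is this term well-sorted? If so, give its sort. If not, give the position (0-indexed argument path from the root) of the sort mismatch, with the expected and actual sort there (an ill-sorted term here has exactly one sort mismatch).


well-sorted; sort = A

          (q) : D
        (h (q)) : A
          (r) : A
          (m) : B
          (m) : B
        (s (r) (m) (m)) : B
          (r) : A
          (m) : B
          (m) : B
        (s (r) (m) (m)) : B
      (s (h (q)) (s (r) (m) (m)) (s (r) (m) (m))) : B
    (w (s (h (q)) (s (r) (m) (m)) (s (r) (m) (m)))) : A
          (r) : A
          (m) : B
          (m) : B
        (s (r) (m) (m)) : B
      (w (s (r) (m) (m))) : A
          (m) : B
        (w (m)) : A
          (r) : A
          (m) : B
          (m) : B
        (s (r) (m) (m)) : B
        (m) : B
      (s (w (m)) (s (r) (m) (m)) (m)) : B
        (r) : A
          (r) : A
          (m) : B
          (m) : B
        (s (r) (m) (m)) : B
          (r) : A
          (m) : B
          (m) : B
        (s (r) (m) (m)) : B
      (s (r) (s (r) (m) (m)) (s (r) (m) (m))) : B
    (s (w (s (r) (m) (m))) (s (w (m)) (s (r) (m) (m)) (m)) (s (r) (s (r) (m) (m)) (s (r) (m) (m)))) : B
          (g) : C
        (k (g)) : D
      (h (k (g))) : A
        (r) : A
          (r) : A
          (m) : B
          (m) : B
        (s (r) (m) (m)) : B
          (r) : A
          (m) : B
          (m) : B
        (s (r) (m) (m)) : B
      (s (r) (s (r) (m) (m)) (s (r) (m) (m))) : B
          (m) : B
        (w (m)) : A
          (r) : A
          (m) : B
          (m) : B
        (s (r) (m) (m)) : B
          (r) : A
          (m) : B
          (m) : B
        (s (r) (m) (m)) : B
      (s (w (m)) (s (r) (m) (m)) (s (r) (m) (m))) : B
    (s (h (k (g))) (s (r) (s (r) (m) (m)) (s (r) (m) (m))) (s (w (m)) (s (r) (m) (m)) (s (r) (m) (m)))) : B
  (s (w (s (h (q)) (s (r) (m) (m)) (s (r) (m) (m)))) (s (w (s (r) (m) (m))) (s (w (m)) (s (r) (m) (m)) (m)) (s (r) (s (r) (m) (m)) (s (r) (m) (m)))) (s (h (k (g))) (s (r) (s (r) (m) (m)) (s (r) (m) (m))) (s (w (m)) (s (r) (m) (m)) (s (r) (m) (m))))) : B
(w (s (w (s (h (q)) (s (r) (m) (m)) (s (r) (m) (m)))) (s (w (s (r) (m) (m))) (s (w (m)) (s (r) (m) (m)) (m)) (s (r) (s (r) (m) (m)) (s (r) (m) (m)))) (s (h (k (g))) (s (r) (s (r) (m) (m)) (s (r) (m) (m))) (s (w (m)) (s (r) (m) (m)) (s (r) (m) (m)))))) : A


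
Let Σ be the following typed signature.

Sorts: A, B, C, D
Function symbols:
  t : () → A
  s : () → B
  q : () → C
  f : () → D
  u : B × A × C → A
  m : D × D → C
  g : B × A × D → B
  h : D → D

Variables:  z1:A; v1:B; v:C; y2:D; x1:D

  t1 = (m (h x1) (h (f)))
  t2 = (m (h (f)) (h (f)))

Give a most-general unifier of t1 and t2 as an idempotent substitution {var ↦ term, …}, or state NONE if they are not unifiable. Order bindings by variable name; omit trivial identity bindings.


{x1 ↦ (f)}


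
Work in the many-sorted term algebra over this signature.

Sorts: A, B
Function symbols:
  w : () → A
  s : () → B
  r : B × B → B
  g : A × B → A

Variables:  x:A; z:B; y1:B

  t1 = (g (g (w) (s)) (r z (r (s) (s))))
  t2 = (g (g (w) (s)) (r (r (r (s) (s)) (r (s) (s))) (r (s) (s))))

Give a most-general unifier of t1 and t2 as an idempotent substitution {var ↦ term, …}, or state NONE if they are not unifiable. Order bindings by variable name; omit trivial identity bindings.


{z ↦ (r (r (s) (s)) (r (s) (s)))}


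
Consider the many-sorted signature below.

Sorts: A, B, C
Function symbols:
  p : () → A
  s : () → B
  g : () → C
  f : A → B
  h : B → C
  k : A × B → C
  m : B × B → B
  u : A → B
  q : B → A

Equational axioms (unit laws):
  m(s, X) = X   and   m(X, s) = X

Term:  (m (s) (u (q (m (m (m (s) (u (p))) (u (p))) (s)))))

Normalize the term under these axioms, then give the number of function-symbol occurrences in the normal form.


size = 7

1. (m (s) (u (q (m (m (m (s) (u (p))) (u (p))) (s)))))  →  (u (q (m (m (m (s) (u (p))) (u (p))) (s))))
2. (u (q (m (m (m (s) (u (p))) (u (p))) (s))))  →  (u (q (m (m (s) (u (p))) (u (p)))))
3. (u (q (m (m (s) (u (p))) (u (p)))))  →  (u (q (m (u (p)) (u (p)))))
normal form: (u (q (m (u (p)) (u (p)))))


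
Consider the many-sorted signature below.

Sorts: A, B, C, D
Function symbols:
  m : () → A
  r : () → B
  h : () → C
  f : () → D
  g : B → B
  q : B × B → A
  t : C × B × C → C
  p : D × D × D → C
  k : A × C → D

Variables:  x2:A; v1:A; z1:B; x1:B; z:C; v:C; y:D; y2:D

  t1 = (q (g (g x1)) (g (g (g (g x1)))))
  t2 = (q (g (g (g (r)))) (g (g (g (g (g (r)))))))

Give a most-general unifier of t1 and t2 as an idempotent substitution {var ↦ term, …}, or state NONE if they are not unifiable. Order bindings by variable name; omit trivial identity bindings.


{x1 ↦ (g (r))}


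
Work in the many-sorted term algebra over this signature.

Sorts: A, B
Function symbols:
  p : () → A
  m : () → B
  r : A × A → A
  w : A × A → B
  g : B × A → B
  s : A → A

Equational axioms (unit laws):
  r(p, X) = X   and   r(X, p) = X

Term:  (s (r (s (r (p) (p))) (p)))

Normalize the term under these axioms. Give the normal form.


1. (s (r (s (r (p) (p))) (p)))  →  (s (s (r (p) (p))))
2. (s (s (r (p) (p))))  →  (s (s (p)))

normal form = (s (s (p)))


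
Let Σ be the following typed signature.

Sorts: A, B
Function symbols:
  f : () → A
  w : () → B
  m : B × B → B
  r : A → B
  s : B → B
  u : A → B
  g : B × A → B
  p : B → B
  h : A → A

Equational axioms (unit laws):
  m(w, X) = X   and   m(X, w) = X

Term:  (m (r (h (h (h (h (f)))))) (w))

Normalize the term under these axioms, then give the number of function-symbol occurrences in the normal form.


size = 6

1. (m (r (h (h (h (h (f)))))) (w))  →  (r (h (h (h (h (f))))))
normal form: (r (h (h (h (h (f))))))


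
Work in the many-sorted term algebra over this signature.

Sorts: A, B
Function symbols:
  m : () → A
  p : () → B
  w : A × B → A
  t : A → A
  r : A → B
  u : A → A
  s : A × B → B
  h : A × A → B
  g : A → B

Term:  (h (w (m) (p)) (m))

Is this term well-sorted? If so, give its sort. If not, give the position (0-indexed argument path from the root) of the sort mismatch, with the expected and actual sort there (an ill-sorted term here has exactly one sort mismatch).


    (m) : A
    (p) : B
  (w (m) (p)) : A
  (m) : A
(h (w (m) (p)) (m)) : B

well-sorted; sort = B


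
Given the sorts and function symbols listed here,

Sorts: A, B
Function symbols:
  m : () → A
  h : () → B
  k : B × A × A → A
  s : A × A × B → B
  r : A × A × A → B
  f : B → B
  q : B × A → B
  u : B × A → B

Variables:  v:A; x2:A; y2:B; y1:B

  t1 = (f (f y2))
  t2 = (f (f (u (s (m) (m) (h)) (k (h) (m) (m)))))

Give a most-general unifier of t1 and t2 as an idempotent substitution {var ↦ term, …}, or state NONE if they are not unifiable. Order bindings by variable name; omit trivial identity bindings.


{y2 ↦ (u (s (m) (m) (h)) (k (h) (m) (m)))}


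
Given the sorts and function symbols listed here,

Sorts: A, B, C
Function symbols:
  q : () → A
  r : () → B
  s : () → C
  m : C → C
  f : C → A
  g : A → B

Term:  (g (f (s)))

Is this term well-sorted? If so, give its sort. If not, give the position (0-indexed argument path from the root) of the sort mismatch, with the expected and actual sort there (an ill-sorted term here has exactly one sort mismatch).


well-sorted; sort = B

    (s) : C
  (f (s)) : A
(g (f (s))) : B


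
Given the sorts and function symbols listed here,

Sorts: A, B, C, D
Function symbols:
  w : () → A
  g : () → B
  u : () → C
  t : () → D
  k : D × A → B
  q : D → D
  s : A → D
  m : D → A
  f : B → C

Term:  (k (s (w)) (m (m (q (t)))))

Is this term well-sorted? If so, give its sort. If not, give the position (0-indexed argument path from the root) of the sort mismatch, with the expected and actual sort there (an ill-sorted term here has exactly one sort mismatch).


    (w) : A
  (s (w)) : D
        (t) : D
      (q (t)) : D
    (m (q (t))) : A
  (m (m (q (t)))) : ✗ arg 0 at [1, 0] has sort A, expected D

ill-sorted at position [1, 0]: expected D, got A


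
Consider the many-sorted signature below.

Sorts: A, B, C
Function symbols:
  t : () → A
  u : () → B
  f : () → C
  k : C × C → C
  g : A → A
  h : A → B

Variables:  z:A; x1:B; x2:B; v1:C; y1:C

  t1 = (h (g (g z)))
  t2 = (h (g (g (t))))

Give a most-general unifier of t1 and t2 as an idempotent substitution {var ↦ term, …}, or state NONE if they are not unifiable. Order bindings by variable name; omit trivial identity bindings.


{z ↦ (t)}


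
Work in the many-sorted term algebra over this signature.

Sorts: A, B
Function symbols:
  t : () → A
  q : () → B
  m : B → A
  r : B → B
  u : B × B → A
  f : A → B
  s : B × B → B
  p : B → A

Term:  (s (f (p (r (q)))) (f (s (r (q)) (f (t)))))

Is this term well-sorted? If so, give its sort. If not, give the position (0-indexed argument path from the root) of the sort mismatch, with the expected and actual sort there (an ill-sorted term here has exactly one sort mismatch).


ill-sorted at position [1, 0]: expected A, got B

        (q) : B
      (r (q)) : B
    (p (r (q))) : A
  (f (p (r (q)))) : B
        (q) : B
      (r (q)) : B
        (t) : A
      (f (t)) : B
    (s (r (q)) (f (t))) : B
  (f (s (r (q)) (f (t)))) : ✗ arg 0 at [1, 0] has sort B, expected A


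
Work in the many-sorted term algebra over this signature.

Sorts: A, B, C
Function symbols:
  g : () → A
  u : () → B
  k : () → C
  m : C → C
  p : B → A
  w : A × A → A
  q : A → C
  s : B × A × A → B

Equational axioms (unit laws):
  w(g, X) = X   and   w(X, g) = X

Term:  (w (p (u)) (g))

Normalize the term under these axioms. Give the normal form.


normal form = (p (u))

1. (w (p (u)) (g))  →  (p (u))


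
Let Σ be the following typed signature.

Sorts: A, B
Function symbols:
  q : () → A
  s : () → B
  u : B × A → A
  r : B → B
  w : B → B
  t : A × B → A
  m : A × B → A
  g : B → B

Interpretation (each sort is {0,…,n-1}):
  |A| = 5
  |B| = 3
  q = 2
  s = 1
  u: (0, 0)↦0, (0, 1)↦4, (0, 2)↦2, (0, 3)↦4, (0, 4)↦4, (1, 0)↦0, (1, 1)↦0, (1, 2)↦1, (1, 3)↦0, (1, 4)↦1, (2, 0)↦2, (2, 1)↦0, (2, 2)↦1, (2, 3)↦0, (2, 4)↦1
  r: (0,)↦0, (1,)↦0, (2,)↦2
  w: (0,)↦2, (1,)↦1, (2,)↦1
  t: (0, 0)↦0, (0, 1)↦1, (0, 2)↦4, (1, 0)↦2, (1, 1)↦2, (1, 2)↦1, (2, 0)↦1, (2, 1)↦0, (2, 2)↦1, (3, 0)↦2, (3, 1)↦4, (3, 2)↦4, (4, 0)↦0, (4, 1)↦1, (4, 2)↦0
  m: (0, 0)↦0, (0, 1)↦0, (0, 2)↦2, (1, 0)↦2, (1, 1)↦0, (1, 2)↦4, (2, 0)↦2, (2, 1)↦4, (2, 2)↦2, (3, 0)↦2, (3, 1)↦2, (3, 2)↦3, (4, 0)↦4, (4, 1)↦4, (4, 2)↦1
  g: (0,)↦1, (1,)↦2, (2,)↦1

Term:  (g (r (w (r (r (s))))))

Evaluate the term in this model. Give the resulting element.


value = 1

  s = 1
  (r (s)) = r(1,) = 0
  (r (r (s))) = r(0,) = 0
  (w (r (r (s)))) = w(0,) = 2
  (r (w (r (r (s))))) = r(2,) = 2
  (g (r (w (r (r (s)))))) = g(2,) = 1


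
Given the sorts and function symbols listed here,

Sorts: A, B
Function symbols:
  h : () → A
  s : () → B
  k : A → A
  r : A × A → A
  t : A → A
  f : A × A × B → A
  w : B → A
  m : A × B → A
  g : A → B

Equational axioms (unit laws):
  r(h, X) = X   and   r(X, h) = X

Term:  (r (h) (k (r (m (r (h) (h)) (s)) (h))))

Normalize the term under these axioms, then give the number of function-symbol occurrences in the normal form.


1. (r (h) (k (r (m (r (h) (h)) (s)) (h))))  →  (k (r (m (r (h) (h)) (s)) (h)))
2. (k (r (m (r (h) (h)) (s)) (h)))  →  (k (m (r (h) (h)) (s)))
3. (k (m (r (h) (h)) (s)))  →  (k (m (h) (s)))
normal form: (k (m (h) (s)))

size = 4


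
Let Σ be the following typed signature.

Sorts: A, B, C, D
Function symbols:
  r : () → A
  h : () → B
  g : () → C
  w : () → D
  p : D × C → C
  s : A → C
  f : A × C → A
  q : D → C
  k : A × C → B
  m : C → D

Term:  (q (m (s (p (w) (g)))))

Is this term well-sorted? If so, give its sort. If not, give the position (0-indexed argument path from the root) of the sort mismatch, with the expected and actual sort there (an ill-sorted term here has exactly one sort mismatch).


        (w) : D
        (g) : C
      (p (w) (g)) : C
    (s (p (w) (g))) : ✗ arg 0 at [0, 0, 0] has sort C, expected A

ill-sorted at position [0, 0, 0]: expected A, got C


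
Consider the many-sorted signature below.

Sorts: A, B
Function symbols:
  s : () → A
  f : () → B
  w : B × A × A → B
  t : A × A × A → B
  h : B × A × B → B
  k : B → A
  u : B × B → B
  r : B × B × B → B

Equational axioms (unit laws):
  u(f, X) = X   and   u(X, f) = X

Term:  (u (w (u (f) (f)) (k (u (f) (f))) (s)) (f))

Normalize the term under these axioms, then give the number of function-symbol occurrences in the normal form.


1. (u (w (u (f) (f)) (k (u (f) (f))) (s)) (f))  →  (w (u (f) (f)) (k (u (f) (f))) (s))
2. (w (u (f) (f)) (k (u (f) (f))) (s))  →  (w (f) (k (u (f) (f))) (s))
3. (w (f) (k (u (f) (f))) (s))  →  (w (f) (k (f)) (s))
normal form: (w (f) (k (f)) (s))

size = 5


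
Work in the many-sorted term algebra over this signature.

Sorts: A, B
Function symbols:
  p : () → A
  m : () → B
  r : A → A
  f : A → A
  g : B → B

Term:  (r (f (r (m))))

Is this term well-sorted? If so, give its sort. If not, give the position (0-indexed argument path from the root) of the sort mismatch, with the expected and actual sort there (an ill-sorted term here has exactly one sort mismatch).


      (m) : B
    (r (m)) : ✗ arg 0 at [0, 0, 0] has sort B, expected A

ill-sorted at position [0, 0, 0]: expected A, got B


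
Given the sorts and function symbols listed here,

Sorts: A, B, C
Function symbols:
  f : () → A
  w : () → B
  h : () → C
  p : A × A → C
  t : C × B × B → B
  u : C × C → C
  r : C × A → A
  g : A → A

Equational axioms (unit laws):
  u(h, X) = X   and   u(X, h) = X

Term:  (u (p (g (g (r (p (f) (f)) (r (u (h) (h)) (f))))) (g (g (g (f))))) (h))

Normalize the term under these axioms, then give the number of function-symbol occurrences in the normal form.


size = 14

1. (u (p (g (g (r (p (f) (f)) (r (u (h) (h)) (f))))) (g (g (g (f))))) (h))  →  (p (g (g (r (p (f) (f)) (r (u (h) (h)) (f))))) (g (g (g (f)))))
2. (p (g (g (r (p (f) (f)) (r (u (h) (h)) (f))))) (g (g (g (f)))))  →  (p (g (g (r (p (f) (f)) (r (h) (f))))) (g (g (g (f)))))
normal form: (p (g (g (r (p (f) (f)) (r (h) (f))))) (g (g (g (f)))))


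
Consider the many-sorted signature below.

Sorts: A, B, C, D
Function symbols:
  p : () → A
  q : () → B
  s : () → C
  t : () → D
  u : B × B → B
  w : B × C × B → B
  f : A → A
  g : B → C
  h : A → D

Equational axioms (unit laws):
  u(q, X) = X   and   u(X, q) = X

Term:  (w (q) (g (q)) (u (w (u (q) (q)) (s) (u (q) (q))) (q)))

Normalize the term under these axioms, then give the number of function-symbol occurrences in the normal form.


size = 8

1. (w (q) (g (q)) (u (w (u (q) (q)) (s) (u (q) (q))) (q)))  →  (w (q) (g (q)) (w (u (q) (q)) (s) (u (q) (q))))
2. (w (q) (g (q)) (w (u (q) (q)) (s) (u (q) (q))))  →  (w (q) (g (q)) (w (q) (s) (u (q) (q))))
3. (w (q) (g (q)) (w (q) (s) (u (q) (q))))  →  (w (q) (g (q)) (w (q) (s) (q)))
normal form: (w (q) (g (q)) (w (q) (s) (q)))


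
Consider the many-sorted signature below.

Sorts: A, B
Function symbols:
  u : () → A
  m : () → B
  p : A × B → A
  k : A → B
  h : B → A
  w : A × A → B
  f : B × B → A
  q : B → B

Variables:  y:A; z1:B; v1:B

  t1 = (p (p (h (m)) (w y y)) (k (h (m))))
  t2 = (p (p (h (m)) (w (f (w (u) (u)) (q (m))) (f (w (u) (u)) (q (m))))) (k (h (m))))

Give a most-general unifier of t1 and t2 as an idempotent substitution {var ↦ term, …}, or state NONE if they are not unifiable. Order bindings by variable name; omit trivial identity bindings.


{y ↦ (f (w (u) (u)) (q (m)))}


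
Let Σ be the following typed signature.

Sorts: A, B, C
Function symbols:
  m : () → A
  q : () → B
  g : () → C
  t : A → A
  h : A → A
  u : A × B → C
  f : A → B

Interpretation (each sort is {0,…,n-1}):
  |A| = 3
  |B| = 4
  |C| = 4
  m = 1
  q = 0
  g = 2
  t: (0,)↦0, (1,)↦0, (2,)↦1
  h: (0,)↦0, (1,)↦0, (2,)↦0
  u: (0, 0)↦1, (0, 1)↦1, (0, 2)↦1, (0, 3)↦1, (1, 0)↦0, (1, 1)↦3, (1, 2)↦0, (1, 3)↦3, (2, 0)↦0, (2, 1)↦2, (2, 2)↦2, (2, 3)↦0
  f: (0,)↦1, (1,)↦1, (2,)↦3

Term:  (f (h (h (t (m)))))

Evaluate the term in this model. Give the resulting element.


value = 1

  m = 1
  (t (m)) = t(1,) = 0
  (h (t (m))) = h(0,) = 0
  (h (h (t (m)))) = h(0,) = 0
  (f (h (h (t (m))))) = f(0,) = 1


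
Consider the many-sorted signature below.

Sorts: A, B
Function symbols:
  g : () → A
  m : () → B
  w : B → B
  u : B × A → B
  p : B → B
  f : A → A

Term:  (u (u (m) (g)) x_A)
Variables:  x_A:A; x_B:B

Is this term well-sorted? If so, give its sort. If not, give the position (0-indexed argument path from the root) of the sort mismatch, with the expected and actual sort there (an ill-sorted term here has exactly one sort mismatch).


    (m) : B
    (g) : A
  (u (m) (g)) : B
  x_A : A
(u (u (m) (g)) x_A) : B

well-sorted; sort = B


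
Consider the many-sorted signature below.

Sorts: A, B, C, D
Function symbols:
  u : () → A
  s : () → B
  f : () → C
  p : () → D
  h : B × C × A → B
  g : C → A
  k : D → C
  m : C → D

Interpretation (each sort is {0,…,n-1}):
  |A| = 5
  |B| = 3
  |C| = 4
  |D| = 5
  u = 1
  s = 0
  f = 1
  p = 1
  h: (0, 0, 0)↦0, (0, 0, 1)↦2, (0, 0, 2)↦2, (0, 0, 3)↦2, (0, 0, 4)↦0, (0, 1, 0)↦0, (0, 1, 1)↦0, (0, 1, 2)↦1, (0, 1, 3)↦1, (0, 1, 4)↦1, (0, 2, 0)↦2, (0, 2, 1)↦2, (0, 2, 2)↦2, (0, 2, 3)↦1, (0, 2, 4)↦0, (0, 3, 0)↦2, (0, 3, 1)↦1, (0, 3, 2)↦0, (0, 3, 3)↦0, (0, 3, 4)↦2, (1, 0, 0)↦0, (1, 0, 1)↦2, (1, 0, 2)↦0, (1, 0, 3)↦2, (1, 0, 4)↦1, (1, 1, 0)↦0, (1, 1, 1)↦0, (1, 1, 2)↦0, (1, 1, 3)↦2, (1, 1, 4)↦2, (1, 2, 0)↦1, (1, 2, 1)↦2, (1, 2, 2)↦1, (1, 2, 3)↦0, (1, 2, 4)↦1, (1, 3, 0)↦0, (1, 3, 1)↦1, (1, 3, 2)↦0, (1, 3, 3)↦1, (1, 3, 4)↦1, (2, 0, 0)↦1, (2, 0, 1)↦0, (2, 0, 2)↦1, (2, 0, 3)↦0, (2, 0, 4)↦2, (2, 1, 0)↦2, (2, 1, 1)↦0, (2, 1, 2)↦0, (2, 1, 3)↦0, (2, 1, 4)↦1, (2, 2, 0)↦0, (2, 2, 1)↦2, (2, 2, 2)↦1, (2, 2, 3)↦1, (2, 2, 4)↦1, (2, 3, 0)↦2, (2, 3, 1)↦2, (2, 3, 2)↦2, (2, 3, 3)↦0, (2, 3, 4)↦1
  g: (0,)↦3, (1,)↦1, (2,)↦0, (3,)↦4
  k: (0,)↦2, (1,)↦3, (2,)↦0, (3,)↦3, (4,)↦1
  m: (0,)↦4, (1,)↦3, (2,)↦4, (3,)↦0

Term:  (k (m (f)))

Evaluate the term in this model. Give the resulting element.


  f = 1
  (m (f)) = m(1,) = 3
  (k (m (f))) = k(3,) = 3

value = 3


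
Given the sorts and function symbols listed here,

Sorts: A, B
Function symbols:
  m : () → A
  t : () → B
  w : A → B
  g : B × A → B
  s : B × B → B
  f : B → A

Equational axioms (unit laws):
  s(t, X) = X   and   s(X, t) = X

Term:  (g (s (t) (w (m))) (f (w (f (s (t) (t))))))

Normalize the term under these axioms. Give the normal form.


1. (g (s (t) (w (m))) (f (w (f (s (t) (t))))))  →  (g (w (m)) (f (w (f (s (t) (t))))))
2. (g (w (m)) (f (w (f (s (t) (t))))))  →  (g (w (m)) (f (w (f (t)))))

normal form = (g (w (m)) (f (w (f (t)))))


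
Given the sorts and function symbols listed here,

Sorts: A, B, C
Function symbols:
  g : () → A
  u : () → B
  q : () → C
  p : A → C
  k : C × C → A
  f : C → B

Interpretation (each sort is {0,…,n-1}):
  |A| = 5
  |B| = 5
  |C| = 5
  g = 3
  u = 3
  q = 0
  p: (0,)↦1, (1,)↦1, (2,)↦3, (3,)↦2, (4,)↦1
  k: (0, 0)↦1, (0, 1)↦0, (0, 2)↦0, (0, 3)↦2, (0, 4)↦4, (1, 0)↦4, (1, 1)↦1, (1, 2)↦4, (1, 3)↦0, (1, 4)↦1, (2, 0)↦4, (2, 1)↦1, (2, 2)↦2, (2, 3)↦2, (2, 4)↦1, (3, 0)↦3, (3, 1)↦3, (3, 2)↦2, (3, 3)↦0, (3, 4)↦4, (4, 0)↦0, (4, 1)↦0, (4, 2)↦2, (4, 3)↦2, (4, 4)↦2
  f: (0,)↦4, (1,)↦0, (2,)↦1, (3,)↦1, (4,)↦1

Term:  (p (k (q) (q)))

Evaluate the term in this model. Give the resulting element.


value = 1

  q = 0
  q = 0
  (k (q) (q)) = k(0, 0) = 1
  (p (k (q) (q))) = p(1,) = 1


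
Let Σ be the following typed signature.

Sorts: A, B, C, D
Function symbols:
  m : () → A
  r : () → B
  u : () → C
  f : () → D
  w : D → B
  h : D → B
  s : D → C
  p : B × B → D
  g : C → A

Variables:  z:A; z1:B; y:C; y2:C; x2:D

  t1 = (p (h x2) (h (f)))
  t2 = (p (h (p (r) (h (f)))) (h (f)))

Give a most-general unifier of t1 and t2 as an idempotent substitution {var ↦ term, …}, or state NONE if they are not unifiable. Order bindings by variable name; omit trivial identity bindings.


{x2 ↦ (p (r) (h (f)))}


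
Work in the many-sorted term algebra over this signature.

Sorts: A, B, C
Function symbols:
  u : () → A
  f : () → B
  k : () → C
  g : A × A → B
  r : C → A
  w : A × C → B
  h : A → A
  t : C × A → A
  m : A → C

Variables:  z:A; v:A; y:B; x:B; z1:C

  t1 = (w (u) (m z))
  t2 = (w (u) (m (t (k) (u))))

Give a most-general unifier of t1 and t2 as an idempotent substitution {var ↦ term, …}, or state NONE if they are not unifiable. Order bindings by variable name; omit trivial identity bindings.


{z ↦ (t (k) (u))}


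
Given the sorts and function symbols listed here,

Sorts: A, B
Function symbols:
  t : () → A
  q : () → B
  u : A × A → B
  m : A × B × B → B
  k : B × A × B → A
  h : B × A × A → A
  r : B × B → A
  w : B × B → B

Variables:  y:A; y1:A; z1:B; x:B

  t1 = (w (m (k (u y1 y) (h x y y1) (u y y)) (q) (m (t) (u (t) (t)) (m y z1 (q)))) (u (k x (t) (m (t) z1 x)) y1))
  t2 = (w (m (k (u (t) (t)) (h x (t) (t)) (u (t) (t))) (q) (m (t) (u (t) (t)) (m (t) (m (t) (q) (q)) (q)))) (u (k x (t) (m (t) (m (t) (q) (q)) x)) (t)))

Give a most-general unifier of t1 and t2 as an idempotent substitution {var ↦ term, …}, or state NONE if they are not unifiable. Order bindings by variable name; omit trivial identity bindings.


{y ↦ (t), y1 ↦ (t), z1 ↦ (m (t) (q) (q))}


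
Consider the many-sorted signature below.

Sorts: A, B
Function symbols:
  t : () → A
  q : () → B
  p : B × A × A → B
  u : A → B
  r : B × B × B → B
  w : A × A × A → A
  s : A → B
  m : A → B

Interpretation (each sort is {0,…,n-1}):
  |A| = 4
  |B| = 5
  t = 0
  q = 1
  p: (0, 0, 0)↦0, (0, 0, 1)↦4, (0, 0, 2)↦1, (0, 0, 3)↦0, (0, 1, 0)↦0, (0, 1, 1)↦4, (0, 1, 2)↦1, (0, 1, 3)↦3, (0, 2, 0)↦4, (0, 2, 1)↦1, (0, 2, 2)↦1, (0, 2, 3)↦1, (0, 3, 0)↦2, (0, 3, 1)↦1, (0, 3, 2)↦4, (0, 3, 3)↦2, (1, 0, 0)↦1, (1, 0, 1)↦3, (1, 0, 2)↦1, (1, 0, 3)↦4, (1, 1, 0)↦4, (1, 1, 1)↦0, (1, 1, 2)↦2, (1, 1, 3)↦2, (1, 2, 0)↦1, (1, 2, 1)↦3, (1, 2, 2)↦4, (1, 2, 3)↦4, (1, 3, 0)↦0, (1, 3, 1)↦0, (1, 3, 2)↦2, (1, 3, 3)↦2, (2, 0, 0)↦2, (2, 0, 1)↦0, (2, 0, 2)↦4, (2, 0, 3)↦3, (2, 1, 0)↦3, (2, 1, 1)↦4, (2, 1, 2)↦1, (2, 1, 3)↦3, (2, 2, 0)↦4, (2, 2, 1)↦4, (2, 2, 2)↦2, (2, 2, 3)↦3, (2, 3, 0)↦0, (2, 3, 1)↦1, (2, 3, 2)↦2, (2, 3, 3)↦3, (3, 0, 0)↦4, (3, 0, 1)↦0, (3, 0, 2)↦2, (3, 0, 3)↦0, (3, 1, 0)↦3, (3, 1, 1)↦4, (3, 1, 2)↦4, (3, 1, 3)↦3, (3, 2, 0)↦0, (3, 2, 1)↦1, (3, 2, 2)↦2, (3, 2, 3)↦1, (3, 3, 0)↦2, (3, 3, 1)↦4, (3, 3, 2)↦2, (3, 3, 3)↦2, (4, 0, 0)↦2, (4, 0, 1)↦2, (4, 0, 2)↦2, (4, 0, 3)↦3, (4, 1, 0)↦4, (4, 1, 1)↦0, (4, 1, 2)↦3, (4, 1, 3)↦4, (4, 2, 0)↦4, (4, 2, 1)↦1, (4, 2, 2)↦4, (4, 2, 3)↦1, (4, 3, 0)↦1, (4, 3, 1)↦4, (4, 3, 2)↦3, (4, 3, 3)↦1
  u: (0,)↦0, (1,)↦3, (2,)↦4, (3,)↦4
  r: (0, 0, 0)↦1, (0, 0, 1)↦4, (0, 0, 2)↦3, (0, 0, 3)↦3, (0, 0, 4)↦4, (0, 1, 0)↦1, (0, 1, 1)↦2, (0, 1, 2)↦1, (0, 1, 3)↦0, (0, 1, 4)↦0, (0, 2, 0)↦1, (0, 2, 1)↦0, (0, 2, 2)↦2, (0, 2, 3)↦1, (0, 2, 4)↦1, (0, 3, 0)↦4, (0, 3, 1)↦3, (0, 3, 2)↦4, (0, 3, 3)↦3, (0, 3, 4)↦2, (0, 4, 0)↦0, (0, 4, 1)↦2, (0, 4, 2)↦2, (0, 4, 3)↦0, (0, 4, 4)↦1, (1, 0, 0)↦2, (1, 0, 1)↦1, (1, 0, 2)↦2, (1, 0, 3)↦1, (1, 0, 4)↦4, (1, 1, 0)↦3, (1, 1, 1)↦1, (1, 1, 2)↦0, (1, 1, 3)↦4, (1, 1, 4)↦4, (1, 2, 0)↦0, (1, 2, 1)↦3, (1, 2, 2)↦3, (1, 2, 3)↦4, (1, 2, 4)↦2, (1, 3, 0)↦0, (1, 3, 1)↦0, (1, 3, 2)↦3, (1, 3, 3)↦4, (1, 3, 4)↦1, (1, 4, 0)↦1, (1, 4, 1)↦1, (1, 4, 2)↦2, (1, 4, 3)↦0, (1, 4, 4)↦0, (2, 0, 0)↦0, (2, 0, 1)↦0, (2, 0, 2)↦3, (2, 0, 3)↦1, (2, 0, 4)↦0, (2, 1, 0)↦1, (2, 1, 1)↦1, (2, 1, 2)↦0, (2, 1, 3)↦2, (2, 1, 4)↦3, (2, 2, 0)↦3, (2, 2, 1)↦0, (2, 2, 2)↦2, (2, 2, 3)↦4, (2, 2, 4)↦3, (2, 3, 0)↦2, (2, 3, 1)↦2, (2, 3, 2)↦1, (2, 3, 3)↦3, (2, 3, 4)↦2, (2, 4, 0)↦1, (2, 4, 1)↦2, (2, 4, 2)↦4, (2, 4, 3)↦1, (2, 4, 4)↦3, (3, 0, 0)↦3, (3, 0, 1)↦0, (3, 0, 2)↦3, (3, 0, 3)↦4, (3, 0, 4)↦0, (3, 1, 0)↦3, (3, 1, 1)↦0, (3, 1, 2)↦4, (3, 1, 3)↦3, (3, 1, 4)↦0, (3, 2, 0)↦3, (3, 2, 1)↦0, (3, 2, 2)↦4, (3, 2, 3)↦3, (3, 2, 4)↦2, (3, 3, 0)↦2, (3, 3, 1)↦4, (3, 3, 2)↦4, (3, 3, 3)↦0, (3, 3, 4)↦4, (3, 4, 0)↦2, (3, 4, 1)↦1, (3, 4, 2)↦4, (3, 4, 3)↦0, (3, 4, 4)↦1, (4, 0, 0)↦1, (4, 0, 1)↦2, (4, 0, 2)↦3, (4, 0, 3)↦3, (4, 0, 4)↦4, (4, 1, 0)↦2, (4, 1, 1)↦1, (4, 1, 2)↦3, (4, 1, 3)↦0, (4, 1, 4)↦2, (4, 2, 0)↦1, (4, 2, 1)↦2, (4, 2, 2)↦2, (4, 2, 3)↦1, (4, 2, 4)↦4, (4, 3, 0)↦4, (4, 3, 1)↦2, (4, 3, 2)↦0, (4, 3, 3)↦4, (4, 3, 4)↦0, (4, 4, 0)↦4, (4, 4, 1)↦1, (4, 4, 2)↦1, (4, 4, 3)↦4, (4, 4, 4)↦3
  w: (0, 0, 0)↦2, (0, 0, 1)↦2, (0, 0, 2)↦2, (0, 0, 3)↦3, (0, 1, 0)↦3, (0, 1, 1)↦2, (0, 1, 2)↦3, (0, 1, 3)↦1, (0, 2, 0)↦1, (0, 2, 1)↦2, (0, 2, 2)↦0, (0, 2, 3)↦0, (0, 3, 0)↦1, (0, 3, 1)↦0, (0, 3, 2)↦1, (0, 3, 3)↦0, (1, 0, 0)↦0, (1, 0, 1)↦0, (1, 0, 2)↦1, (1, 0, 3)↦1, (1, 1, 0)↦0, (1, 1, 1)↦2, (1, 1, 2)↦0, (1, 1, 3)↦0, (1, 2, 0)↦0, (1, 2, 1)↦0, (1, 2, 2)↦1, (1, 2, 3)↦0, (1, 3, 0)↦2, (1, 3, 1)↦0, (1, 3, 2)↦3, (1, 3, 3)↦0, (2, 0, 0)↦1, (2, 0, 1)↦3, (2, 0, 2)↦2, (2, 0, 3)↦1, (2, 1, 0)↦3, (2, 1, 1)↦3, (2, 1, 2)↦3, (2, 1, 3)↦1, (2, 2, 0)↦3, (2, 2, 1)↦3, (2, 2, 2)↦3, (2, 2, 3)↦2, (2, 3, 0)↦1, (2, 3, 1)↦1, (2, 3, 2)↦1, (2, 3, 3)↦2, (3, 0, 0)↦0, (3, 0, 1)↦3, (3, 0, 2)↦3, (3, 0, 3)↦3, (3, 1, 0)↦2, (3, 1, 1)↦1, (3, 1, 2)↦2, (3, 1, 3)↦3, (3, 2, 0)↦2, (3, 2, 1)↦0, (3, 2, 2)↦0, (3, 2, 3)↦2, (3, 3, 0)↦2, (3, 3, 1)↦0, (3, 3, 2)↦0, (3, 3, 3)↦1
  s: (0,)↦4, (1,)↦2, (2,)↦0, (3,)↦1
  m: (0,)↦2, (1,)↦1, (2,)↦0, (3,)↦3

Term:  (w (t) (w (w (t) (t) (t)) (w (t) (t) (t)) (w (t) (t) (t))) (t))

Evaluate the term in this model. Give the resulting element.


value = 1

  t = 0
  t = 0
  t = 0
  t = 0
  (w (t) (t) (t)) = w(0, 0, 0) = 2
  t = 0
  t = 0
  t = 0
  (w (t) (t) (t)) = w(0, 0, 0) = 2
  t = 0
  t = 0
  t = 0
  (w (t) (t) (t)) = w(0, 0, 0) = 2
  (w (w (t) (t) (t)) (w (t) (t) (t)) (w (t) (t) (t))) = w(2, 2, 2) = 3
  t = 0
  (w (t) (w (w (t) (t) (t)) (w (t) (t) (t)) (w (t) (t) (t))) (t)) = w(0, 3, 0) = 1
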